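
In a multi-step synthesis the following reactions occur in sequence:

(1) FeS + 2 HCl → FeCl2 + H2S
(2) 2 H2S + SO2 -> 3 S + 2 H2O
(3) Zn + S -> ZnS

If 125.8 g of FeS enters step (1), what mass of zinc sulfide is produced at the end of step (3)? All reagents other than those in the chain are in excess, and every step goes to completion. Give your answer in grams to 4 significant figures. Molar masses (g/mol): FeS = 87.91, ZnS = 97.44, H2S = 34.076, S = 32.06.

n(FeS) = 125.8 / 87.91 = 1.4310 mol.
Reaction (1): FeS→H2S ratio 1:1 ⇒ n(H2S) = 1.4310 mol.
Reaction (2): H2S→S ratio 2:3 ⇒ n(S) = 2.1465 mol.
Reaction (3): S→ZnS ratio 1:1 ⇒ n(ZnS) = 2.1465 mol.
Mass of ZnS = 2.1465 × 97.44 = 209.16 g.

209.2 g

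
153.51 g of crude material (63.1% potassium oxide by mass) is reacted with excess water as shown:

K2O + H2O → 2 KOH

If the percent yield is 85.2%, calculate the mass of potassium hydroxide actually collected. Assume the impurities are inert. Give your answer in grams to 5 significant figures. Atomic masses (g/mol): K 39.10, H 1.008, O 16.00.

98.313 g

Pure K2O available = 153.51 g × 0.631 = 96.8648 g.
M(K2O) = 2(39.10) + 16.00 = 94.20 g/mol.
M(KOH) = 39.10 + 16.00 + 1.008 = 56.108 g/mol.
n(K2O) = 96.8648 g / 94.20 g/mol = 1.02829 mol.
From the equation the K2O:KOH mole ratio is 1:2, so n(KOH) = 1.02829 × 2/1 = 2.05658 mol.
Mass of KOH = 2.05658 mol × 56.108 g/mol = 115.390 g.
Actual mass collected = 115.390 g × 0.852 = 98.3127 g.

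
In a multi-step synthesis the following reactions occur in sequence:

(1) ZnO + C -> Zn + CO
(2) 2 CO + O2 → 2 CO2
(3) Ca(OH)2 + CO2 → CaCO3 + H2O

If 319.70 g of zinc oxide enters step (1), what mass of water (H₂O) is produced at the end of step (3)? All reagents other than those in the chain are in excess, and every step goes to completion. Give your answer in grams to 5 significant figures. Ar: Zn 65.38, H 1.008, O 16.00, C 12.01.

70.776 g

M(ZnO) = 65.38 + 16.00 = 81.38 g/mol.
M(H2O) = 2(1.008) + 16.00 = 18.016 g/mol.
n(ZnO) = 319.70 / 81.38 = 3.92848 mol.
Reaction (1): ZnO→CO ratio 1:1 ⇒ n(CO) = 3.92848 mol.
Reaction (2): CO→CO2 ratio 2:2 ⇒ n(CO2) = 3.92848 mol.
Reaction (3): CO2→H2O ratio 1:1 ⇒ n(H2O) = 3.92848 mol.
Mass of H2O = 3.92848 × 18.016 = 70.7756 g.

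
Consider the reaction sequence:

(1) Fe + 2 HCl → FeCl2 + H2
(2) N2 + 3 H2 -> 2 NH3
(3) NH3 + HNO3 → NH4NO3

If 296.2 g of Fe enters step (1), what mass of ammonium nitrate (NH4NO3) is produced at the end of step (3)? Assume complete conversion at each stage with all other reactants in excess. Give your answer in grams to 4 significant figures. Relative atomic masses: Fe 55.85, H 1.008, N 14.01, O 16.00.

M(Fe) = 55.85 g/mol.
M(NH4NO3) = 2(14.01) + 4(1.008) + 3(16.00) = 80.052 g/mol.
n(Fe) = 296.2 / 55.85 = 5.3035 mol.
Reaction (1): Fe→H2 ratio 1:1 ⇒ n(H2) = 5.3035 mol.
Reaction (2): H2→NH3 ratio 3:2 ⇒ n(NH3) = 3.5357 mol.
Reaction (3): NH3→NH4NO3 ratio 1:1 ⇒ n(NH4NO3) = 3.5357 mol.
Mass of NH4NO3 = 3.5357 × 80.052 = 283.04 g.

283.0 g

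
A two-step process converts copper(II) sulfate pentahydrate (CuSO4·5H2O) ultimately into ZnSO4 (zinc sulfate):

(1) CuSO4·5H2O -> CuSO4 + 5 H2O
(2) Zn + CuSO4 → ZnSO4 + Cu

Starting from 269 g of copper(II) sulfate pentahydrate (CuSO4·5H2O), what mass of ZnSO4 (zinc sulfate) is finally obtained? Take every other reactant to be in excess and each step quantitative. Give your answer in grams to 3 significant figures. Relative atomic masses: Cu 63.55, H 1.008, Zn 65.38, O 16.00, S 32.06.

M(CuSO4·5H2O) = 63.55 + 32.06 + 9(16.00) + 10(1.008) = 249.69 g/mol.
M(ZnSO4) = 65.38 + 32.06 + 4(16.00) = 161.44 g/mol.
n(CuSO4·5H2O) = 269.0 / 249.69 = 1.077 mol.
Step 1 gives a 1:1 ratio of CuSO4·5H2O to CuSO4, so n(CuSO4) = 1.077 mol.
In step 2 the CuSO4:ZnSO4 ratio is 1:1, so n(ZnSO4) = 1.077 mol.
Mass of ZnSO4 = 1.077 × 161.44 = 173.9 g.

174 g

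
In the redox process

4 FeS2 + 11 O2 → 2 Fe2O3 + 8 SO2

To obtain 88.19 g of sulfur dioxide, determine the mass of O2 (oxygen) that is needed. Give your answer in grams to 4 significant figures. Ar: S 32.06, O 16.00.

60.57 g

M(SO2) = 32.06 + 2(16.00) = 64.06 g/mol.
M(O2) = 2(16.00) = 32.00 g/mol.
n(SO2) = 88.190 g / 64.06 g/mol = 1.3767 mol.
From the equation the SO2:O2 mole ratio is 8:11, so n(O2) = 1.3767 × 11/8 = 1.8929 mol.
Mass of O2 = 1.8929 mol × 32.00 g/mol = 60.574 g.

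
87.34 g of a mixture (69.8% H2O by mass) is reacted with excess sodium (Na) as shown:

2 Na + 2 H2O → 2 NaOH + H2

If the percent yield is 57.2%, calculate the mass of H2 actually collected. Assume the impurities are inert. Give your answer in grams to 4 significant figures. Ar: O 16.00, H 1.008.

Pure H2O available = 87.34 g × 0.698 = 60.963 g.
M(H2O) = 2(1.008) + 16.00 = 18.016 g/mol.
M(H2) = 2(1.008) = 2.016 g/mol.
n(H2O) = 60.963 g / 18.016 g/mol = 3.3838 mol.
From the equation the H2O:H2 mole ratio is 2:1, so n(H2) = 3.3838 × 1/2 = 1.6919 mol.
Mass of H2 = 1.6919 mol × 2.016 g/mol = 3.4109 g.
Actual mass collected = 3.4109 g × 0.572 = 1.9510 g.

1.951 g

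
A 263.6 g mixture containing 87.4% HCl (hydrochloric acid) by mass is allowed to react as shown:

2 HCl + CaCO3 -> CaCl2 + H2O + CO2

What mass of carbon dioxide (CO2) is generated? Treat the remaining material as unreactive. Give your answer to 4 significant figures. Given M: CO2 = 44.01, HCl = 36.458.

Mass of pure HCl = 263.6 g × 0.874 = 230.39 g.
n(HCl) = 230.39 g / 36.458 g/mol = 6.3192 mol.
From the equation the HCl:CO2 mole ratio is 2:1, so n(CO2) = 6.3192 × 1/2 = 3.1596 mol.
Mass of CO2 = 3.1596 mol × 44.01 g/mol = 139.05 g.

139.1 g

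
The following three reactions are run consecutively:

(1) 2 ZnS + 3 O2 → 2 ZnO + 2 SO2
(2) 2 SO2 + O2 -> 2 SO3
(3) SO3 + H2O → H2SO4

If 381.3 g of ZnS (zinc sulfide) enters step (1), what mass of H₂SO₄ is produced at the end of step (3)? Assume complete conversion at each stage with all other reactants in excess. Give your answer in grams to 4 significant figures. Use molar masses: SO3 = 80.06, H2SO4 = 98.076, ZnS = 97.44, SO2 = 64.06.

n(ZnS) = 381.3 / 97.44 = 3.9132 mol.
Reaction (1): ZnS→SO2 ratio 2:2 ⇒ n(SO2) = 3.9132 mol.
Reaction (2): SO2→SO3 ratio 2:2 ⇒ n(SO3) = 3.9132 mol.
Reaction (3): SO3→H2SO4 ratio 1:1 ⇒ n(H2SO4) = 3.9132 mol.
Mass of H2SO4 = 3.9132 × 98.076 = 383.79 g.

383.8 g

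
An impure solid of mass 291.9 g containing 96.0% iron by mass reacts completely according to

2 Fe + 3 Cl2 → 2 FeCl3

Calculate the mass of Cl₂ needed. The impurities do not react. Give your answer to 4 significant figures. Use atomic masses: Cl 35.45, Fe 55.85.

533.6 g

Mass of pure Fe = 291.9 g × 0.960 = 280.22 g.
M(Fe) = 55.85 g/mol.
M(Cl2) = 2(35.45) = 70.90 g/mol.
n(Fe) = 280.22 g / 55.85 g/mol = 5.0174 mol.
From the equation the Fe:Cl2 mole ratio is 2:3, so n(Cl2) = 5.0174 × 3/2 = 7.5262 mol.
Mass of Cl2 = 7.5262 mol × 70.90 g/mol = 533.60 g.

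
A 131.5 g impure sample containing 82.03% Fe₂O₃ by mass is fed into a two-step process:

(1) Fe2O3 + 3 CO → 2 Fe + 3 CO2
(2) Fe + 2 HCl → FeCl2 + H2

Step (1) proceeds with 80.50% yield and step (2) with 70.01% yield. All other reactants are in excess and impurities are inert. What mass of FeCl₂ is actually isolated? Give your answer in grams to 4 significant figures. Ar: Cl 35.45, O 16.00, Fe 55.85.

Pure Fe2O3 = 131.5 × 0.8203 = 107.87 g.
M(Fe2O3) = 2(55.85) + 3(16.00) = 159.70 g/mol.
M(FeCl2) = 55.85 + 2(35.45) = 126.75 g/mol.
n(Fe2O3) = 107.87 / 159.70 = 0.67545 mol.
Step 1 (Fe2O3:Fe = 1:2): theoretical n(Fe) = 1.3509 mol; at 80.50% yield, n(Fe) = 1.0875 mol.
Step 2 (Fe:FeCl2 = 1:1): theoretical n(FeCl2) = 1.0875 mol, so theoretical mass = 1.0875 × 126.75 = 137.84 g.
At 70.01% yield, actual mass of FeCl2 = 137.84 × 0.7001 = 96.500 g.

96.50 g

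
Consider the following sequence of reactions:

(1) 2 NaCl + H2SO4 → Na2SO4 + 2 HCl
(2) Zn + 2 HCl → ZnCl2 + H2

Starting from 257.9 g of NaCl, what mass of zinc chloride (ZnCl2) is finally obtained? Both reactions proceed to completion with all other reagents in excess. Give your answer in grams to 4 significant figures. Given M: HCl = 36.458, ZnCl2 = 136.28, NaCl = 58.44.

n(NaCl) = 257.90 / 58.44 = 4.4131 mol.
Step 1 gives a 2:2 ratio of NaCl to HCl, so n(HCl) = 4.4131 mol.
In step 2 the HCl:ZnCl2 ratio is 2:1, so n(ZnCl2) = 2.2065 mol.
Mass of ZnCl2 = 2.2065 × 136.28 = 300.71 g.

300.7 g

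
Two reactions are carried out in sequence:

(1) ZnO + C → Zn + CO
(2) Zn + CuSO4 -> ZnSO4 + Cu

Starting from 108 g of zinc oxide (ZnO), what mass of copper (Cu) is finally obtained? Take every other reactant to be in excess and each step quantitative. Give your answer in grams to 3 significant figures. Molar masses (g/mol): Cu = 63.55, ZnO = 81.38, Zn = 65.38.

n(ZnO) = 108.0 / 81.38 = 1.327 mol.
Step 1 gives a 1:1 ratio of ZnO to Zn, so n(Zn) = 1.327 mol.
In step 2 the Zn:Cu ratio is 1:1, so n(Cu) = 1.327 mol.
Mass of Cu = 1.327 × 63.55 = 84.34 g.

84.3 g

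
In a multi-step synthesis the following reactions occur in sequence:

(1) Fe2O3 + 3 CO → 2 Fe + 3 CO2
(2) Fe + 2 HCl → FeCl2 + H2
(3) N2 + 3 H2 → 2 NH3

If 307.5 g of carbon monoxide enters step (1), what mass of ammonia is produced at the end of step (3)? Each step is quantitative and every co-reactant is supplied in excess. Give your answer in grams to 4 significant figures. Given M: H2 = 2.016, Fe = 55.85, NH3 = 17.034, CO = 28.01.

n(CO) = 307.5 / 28.01 = 10.978 mol.
Reaction (1): CO→Fe ratio 3:2 ⇒ n(Fe) = 7.3188 mol.
Reaction (2): Fe→H2 ratio 1:1 ⇒ n(H2) = 7.3188 mol.
Reaction (3): H2→NH3 ratio 3:2 ⇒ n(NH3) = 4.8792 mol.
Mass of NH3 = 4.8792 × 17.034 = 83.112 g.

83.11 g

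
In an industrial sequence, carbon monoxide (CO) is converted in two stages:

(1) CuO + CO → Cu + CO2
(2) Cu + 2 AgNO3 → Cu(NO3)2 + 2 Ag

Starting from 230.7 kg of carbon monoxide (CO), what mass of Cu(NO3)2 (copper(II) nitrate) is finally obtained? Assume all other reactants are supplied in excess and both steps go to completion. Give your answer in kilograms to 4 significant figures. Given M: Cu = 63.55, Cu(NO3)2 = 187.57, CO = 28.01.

1545 kg

230.7 kg = 230700 g.
n(CO) = 230700 / 28.01 = 8236.3 mol.
Step 1 gives a 1:1 ratio of CO to Cu, so n(Cu) = 8236.3 mol.
In step 2 the Cu:Cu(NO3)2 ratio is 1:1, so n(Cu(NO3)2) = 8236.3 mol.
Mass of Cu(NO3)2 = 8236.3 × 187.57 = 1.5449 × 10^6 g = 1545 kg.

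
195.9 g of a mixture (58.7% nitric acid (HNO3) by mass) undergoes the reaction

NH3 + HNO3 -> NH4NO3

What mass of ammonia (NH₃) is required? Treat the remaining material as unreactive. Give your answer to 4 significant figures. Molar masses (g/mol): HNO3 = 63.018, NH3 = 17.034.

31.08 g

Mass of pure HNO3 = 195.9 g × 0.587 = 114.99 g.
n(HNO3) = 114.99 g / 63.018 g/mol = 1.8248 mol.
From the equation the HNO3:NH3 mole ratio is 1:1, so n(NH3) = 1.8248 × 1/1 = 1.8248 mol.
Mass of NH3 = 1.8248 mol × 17.034 g/mol = 31.083 g.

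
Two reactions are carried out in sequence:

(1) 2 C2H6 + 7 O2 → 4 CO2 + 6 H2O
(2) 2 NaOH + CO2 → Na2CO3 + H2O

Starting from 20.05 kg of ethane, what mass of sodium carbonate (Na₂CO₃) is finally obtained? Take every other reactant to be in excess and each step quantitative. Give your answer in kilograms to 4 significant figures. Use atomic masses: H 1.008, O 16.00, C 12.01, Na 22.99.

M(C2H6) = 2(12.01) + 6(1.008) = 30.068 g/mol.
M(Na2CO3) = 2(22.99) + 12.01 + 3(16.00) = 105.99 g/mol.
20.05 kg = 20050 g.
n(C2H6) = 20050 / 30.068 = 666.82 mol.
Step 1 gives a 2:4 ratio of C2H6 to CO2, so n(CO2) = 1333.6 mol.
In step 2 the CO2:Na2CO3 ratio is 1:1, so n(Na2CO3) = 1333.6 mol.
Mass of Na2CO3 = 1333.6 × 105.99 = 141350 g = 141.4 kg.

141.4 kg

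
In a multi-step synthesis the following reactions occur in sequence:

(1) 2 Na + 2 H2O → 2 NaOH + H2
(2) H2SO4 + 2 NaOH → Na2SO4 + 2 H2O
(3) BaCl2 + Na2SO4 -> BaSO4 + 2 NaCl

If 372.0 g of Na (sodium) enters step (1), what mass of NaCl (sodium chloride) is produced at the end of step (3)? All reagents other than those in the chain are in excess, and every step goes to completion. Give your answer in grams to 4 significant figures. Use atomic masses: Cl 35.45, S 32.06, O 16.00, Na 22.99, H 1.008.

945.6 g

M(Na) = 22.99 g/mol.
M(NaCl) = 22.99 + 35.45 = 58.44 g/mol.
n(Na) = 372.0 / 22.99 = 16.181 mol.
Reaction (1): Na→NaOH ratio 2:2 ⇒ n(NaOH) = 16.181 mol.
Reaction (2): NaOH→Na2SO4 ratio 2:1 ⇒ n(Na2SO4) = 8.0905 mol.
Reaction (3): Na2SO4→NaCl ratio 1:2 ⇒ n(NaCl) = 16.181 mol.
Mass of NaCl = 16.181 × 58.44 = 945.61 g.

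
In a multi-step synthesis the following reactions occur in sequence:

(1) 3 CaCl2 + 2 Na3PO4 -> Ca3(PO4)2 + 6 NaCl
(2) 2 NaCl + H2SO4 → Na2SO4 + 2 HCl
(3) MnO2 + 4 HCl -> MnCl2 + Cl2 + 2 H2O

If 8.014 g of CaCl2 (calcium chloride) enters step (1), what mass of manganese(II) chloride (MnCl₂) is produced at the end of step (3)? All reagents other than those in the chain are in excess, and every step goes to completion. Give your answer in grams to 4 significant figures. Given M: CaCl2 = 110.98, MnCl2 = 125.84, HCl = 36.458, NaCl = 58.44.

4.544 g

n(CaCl2) = 8.014 / 110.98 = 0.072211 mol.
Reaction (1): CaCl2→NaCl ratio 3:6 ⇒ n(NaCl) = 0.14442 mol.
Reaction (2): NaCl→HCl ratio 2:2 ⇒ n(HCl) = 0.14442 mol.
Reaction (3): HCl→MnCl2 ratio 4:1 ⇒ n(MnCl2) = 0.036106 mol.
Mass of MnCl2 = 0.036106 × 125.84 = 4.5435 g.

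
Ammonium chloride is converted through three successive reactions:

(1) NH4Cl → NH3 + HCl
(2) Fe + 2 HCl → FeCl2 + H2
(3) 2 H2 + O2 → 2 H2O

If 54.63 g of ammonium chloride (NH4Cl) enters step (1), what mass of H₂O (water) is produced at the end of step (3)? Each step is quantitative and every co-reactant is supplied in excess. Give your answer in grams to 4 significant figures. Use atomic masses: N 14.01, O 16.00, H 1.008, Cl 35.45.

9.200 g

M(NH4Cl) = 14.01 + 4(1.008) + 35.45 = 53.492 g/mol.
M(H2O) = 2(1.008) + 16.00 = 18.016 g/mol.
n(NH4Cl) = 54.63 / 53.492 = 1.0213 mol.
Reaction (1): NH4Cl→HCl ratio 1:1 ⇒ n(HCl) = 1.0213 mol.
Reaction (2): HCl→H2 ratio 2:1 ⇒ n(H2) = 0.51064 mol.
Reaction (3): H2→H2O ratio 2:2 ⇒ n(H2O) = 0.51064 mol.
Mass of H2O = 0.51064 × 18.016 = 9.1996 g.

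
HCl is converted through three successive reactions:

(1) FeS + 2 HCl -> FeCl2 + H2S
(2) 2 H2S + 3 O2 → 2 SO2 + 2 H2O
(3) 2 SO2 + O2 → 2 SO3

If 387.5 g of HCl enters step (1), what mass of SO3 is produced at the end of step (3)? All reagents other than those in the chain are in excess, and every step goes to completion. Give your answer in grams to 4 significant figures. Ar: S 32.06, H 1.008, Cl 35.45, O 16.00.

425.5 g

M(HCl) = 1.008 + 35.45 = 36.458 g/mol.
M(SO3) = 32.06 + 3(16.00) = 80.06 g/mol.
n(HCl) = 387.5 / 36.458 = 10.629 mol.
Reaction (1): HCl→H2S ratio 2:1 ⇒ n(H2S) = 5.3143 mol.
Reaction (2): H2S→SO2 ratio 2:2 ⇒ n(SO2) = 5.3143 mol.
Reaction (3): SO2→SO3 ratio 2:2 ⇒ n(SO3) = 5.3143 mol.
Mass of SO3 = 5.3143 × 80.06 = 425.47 g.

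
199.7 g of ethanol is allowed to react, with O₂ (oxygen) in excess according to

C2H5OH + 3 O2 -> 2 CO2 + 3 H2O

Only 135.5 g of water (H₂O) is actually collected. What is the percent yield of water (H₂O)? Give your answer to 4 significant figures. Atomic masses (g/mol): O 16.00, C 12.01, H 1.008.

57.83 %

M(C2H5OH) = 2(12.01) + 6(1.008) + 16.00 = 46.068 g/mol.
M(H2O) = 2(1.008) + 16.00 = 18.016 g/mol.
n(C2H5OH) = 199.70 g / 46.068 g/mol = 4.3349 mol.
From the equation the C2H5OH:H2O mole ratio is 1:3, so n(H2O) = 4.3349 × 3/1 = 13.005 mol.
Mass of H2O = 13.005 mol × 18.016 g/mol = 234.29 g.
This is the theoretical yield. Percent yield = 135.5 g / 234.29 g × 100% = 57.834%.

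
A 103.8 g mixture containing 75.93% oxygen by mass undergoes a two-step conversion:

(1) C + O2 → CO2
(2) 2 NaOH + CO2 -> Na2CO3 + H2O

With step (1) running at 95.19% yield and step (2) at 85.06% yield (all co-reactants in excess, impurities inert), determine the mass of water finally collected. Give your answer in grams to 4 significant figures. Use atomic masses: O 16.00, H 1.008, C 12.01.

35.93 g

Pure O2 = 103.8 × 0.7593 = 78.815 g.
M(O2) = 2(16.00) = 32.00 g/mol.
M(H2O) = 2(1.008) + 16.00 = 18.016 g/mol.
n(O2) = 78.815 / 32.00 = 2.4630 mol.
Step 1 (O2:CO2 = 1:1): theoretical n(CO2) = 2.4630 mol; at 95.19% yield, n(CO2) = 2.3445 mol.
Step 2 (CO2:H2O = 1:1): theoretical n(H2O) = 2.3445 mol, so theoretical mass = 2.3445 × 18.016 = 42.239 g.
At 85.06% yield, actual mass of H2O = 42.239 × 0.8506 = 35.928 g.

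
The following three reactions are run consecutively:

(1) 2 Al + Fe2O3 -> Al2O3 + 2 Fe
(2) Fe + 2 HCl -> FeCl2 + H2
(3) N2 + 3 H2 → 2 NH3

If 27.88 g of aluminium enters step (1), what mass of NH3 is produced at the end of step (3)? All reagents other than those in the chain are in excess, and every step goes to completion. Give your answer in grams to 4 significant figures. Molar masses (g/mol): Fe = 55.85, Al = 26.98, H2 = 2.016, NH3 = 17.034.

n(Al) = 27.88 / 26.98 = 1.0334 mol.
Reaction (1): Al→Fe ratio 2:2 ⇒ n(Fe) = 1.0334 mol.
Reaction (2): Fe→H2 ratio 1:1 ⇒ n(H2) = 1.0334 mol.
Reaction (3): H2→NH3 ratio 3:2 ⇒ n(NH3) = 0.68891 mol.
Mass of NH3 = 0.68891 × 17.034 = 11.735 g.

11.73 g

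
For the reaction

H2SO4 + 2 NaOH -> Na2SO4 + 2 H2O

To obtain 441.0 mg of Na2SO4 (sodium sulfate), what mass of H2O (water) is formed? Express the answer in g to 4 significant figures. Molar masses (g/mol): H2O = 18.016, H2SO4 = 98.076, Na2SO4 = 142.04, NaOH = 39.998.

0.1119 g

Convert: 441.0 mg = 0.44100 g.
n(Na2SO4) = 0.44100 g / 142.04 g/mol = 0.0031048 mol.
From the equation the Na2SO4:H2O mole ratio is 1:2, so n(H2O) = 0.0031048 × 2/1 = 0.0062095 mol.
Mass of H2O = 0.0062095 mol × 18.016 g/mol = 0.11187 g.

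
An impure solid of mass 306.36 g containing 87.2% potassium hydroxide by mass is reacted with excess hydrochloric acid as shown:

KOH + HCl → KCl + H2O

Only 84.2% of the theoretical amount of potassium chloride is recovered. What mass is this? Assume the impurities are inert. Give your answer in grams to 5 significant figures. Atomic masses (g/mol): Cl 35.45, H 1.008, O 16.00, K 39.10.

298.87 g

Pure KOH available = 306.36 g × 0.872 = 267.146 g.
M(KOH) = 39.10 + 16.00 + 1.008 = 56.108 g/mol.
M(KCl) = 39.10 + 35.45 = 74.55 g/mol.
n(KOH) = 267.146 g / 56.108 g/mol = 4.76128 mol.
From the equation the KOH:KCl mole ratio is 1:1, so n(KCl) = 4.76128 × 1/1 = 4.76128 mol.
Mass of KCl = 4.76128 mol × 74.55 g/mol = 354.953 g.
Actual mass collected = 354.953 g × 0.842 = 298.871 g.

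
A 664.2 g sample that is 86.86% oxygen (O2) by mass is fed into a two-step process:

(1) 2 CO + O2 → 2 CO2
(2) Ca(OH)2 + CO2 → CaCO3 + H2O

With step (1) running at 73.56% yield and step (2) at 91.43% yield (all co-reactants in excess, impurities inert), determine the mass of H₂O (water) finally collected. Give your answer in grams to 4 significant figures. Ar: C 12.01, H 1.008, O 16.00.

Pure O2 = 664.2 × 0.8686 = 576.92 g.
M(O2) = 2(16.00) = 32.00 g/mol.
M(H2O) = 2(1.008) + 16.00 = 18.016 g/mol.
n(O2) = 576.92 / 32.00 = 18.029 mol.
Step 1 (O2:CO2 = 1:2): theoretical n(CO2) = 36.058 mol; at 73.56% yield, n(CO2) = 26.524 mol.
Step 2 (CO2:H2O = 1:1): theoretical n(H2O) = 26.524 mol, so theoretical mass = 26.524 × 18.016 = 477.86 g.
At 91.43% yield, actual mass of H2O = 477.86 × 0.9143 = 436.91 g.

436.9 g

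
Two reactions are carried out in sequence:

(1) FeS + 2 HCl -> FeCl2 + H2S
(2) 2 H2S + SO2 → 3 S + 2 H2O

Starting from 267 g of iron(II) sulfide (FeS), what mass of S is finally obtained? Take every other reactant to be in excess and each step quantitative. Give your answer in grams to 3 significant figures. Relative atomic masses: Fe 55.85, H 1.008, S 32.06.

146 g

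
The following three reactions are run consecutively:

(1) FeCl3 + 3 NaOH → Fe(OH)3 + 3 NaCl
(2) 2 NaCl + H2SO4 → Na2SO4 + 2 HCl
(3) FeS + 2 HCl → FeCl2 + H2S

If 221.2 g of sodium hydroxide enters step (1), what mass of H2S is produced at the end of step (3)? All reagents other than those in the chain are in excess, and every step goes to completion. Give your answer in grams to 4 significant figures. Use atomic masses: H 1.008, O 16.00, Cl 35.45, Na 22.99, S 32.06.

94.22 g

M(NaOH) = 22.99 + 16.00 + 1.008 = 39.998 g/mol.
M(H2S) = 2(1.008) + 32.06 = 34.076 g/mol.
n(NaOH) = 221.2 / 39.998 = 5.5303 mol.
Reaction (1): NaOH→NaCl ratio 3:3 ⇒ n(NaCl) = 5.5303 mol.
Reaction (2): NaCl→HCl ratio 2:2 ⇒ n(HCl) = 5.5303 mol.
Reaction (3): HCl→H2S ratio 2:1 ⇒ n(H2S) = 2.7651 mol.
Mass of H2S = 2.7651 × 34.076 = 94.225 g.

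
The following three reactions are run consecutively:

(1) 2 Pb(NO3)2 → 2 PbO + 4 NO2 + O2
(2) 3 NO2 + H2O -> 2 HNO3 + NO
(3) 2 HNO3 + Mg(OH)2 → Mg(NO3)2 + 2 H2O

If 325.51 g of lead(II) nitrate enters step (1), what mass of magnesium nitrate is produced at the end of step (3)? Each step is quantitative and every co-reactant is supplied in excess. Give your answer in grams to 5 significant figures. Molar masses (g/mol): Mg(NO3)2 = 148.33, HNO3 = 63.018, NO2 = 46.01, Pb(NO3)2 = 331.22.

97.182 g

n(Pb(NO3)2) = 325.51 / 331.22 = 0.982761 mol.
Reaction (1): Pb(NO3)2→NO2 ratio 2:4 ⇒ n(NO2) = 1.96552 mol.
Reaction (2): NO2→HNO3 ratio 3:2 ⇒ n(HNO3) = 1.31035 mol.
Reaction (3): HNO3→Mg(NO3)2 ratio 2:1 ⇒ n(Mg(NO3)2) = 0.655174 mol.
Mass of Mg(NO3)2 = 0.655174 × 148.33 = 97.1819 g.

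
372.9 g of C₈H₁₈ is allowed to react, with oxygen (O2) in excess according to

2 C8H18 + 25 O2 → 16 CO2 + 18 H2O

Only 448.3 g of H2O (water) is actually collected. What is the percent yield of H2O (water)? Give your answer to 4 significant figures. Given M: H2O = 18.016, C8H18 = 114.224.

n(C8H18) = 372.90 g / 114.224 g/mol = 3.2646 mol.
From the equation the C8H18:H2O mole ratio is 2:18, so n(H2O) = 3.2646 × 18/2 = 29.382 mol.
Mass of H2O = 29.382 mol × 18.016 g/mol = 529.34 g.
This is the theoretical yield. Percent yield = 448.3 g / 529.34 g × 100% = 84.690%.

84.69 %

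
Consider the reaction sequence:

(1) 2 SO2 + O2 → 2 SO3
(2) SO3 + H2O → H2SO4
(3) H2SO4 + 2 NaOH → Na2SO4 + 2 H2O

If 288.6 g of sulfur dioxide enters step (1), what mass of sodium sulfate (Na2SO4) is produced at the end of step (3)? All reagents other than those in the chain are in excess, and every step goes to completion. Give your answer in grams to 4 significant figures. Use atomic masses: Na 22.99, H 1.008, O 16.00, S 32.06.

639.9 g

M(SO2) = 32.06 + 2(16.00) = 64.06 g/mol.
M(Na2SO4) = 2(22.99) + 32.06 + 4(16.00) = 142.04 g/mol.
n(SO2) = 288.6 / 64.06 = 4.5052 mol.
Reaction (1): SO2→SO3 ratio 2:2 ⇒ n(SO3) = 4.5052 mol.
Reaction (2): SO3→H2SO4 ratio 1:1 ⇒ n(H2SO4) = 4.5052 mol.
Reaction (3): H2SO4→Na2SO4 ratio 1:1 ⇒ n(Na2SO4) = 4.5052 mol.
Mass of Na2SO4 = 4.5052 × 142.04 = 639.91 g.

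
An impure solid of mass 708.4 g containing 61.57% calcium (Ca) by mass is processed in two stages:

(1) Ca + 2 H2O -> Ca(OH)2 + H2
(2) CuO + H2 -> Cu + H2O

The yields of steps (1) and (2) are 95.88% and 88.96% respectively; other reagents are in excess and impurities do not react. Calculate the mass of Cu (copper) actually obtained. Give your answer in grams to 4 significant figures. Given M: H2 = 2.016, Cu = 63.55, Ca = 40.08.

589.9 g

Pure Ca = 708.4 × 0.6157 = 436.16 g.
n(Ca) = 436.16 / 40.08 = 10.882 mol.
Step 1 (Ca:H2 = 1:1): theoretical n(H2) = 10.882 mol; at 95.88% yield, n(H2) = 10.434 mol.
Step 2 (H2:Cu = 1:1): theoretical n(Cu) = 10.434 mol, so theoretical mass = 10.434 × 63.55 = 663.08 g.
At 88.96% yield, actual mass of Cu = 663.08 × 0.8896 = 589.87 g.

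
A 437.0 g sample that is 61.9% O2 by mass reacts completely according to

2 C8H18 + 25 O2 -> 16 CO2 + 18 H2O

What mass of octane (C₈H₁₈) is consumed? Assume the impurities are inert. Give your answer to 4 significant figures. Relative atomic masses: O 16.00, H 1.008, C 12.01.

77.24 g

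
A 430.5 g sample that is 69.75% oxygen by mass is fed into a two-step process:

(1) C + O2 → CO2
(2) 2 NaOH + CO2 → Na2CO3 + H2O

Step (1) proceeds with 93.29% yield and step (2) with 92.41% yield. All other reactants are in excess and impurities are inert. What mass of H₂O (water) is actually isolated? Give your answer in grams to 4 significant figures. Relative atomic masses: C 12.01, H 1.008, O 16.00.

145.7 g

Pure O2 = 430.5 × 0.6975 = 300.27 g.
M(O2) = 2(16.00) = 32.00 g/mol.
M(H2O) = 2(1.008) + 16.00 = 18.016 g/mol.
n(O2) = 300.27 / 32.00 = 9.3836 mol.
Step 1 (O2:CO2 = 1:1): theoretical n(CO2) = 9.3836 mol; at 93.29% yield, n(CO2) = 8.7539 mol.
Step 2 (CO2:H2O = 1:1): theoretical n(H2O) = 8.7539 mol, so theoretical mass = 8.7539 × 18.016 = 157.71 g.
At 92.41% yield, actual mass of H2O = 157.71 × 0.9241 = 145.74 g.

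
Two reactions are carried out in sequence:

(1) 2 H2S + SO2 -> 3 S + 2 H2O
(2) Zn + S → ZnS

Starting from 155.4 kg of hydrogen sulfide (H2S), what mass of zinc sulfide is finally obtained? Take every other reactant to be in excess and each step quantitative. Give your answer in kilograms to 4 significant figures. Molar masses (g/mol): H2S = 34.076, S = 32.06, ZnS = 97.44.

666.5 kg

155.4 kg = 155400 g.
n(H2S) = 155400 / 34.076 = 4560.4 mol.
Step 1 gives a 2:3 ratio of H2S to S, so n(S) = 6840.6 mol.
In step 2 the S:ZnS ratio is 1:1, so n(ZnS) = 6840.6 mol.
Mass of ZnS = 6840.6 × 97.44 = 666550 g = 666.5 kg.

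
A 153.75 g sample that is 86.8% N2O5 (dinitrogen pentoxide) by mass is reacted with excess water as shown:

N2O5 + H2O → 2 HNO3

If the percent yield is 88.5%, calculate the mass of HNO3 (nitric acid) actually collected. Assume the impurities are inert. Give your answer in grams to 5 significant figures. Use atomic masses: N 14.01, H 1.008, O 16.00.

137.81 g

Pure N2O5 available = 153.75 g × 0.868 = 133.455 g.
M(N2O5) = 2(14.01) + 5(16.00) = 108.02 g/mol.
M(HNO3) = 1.008 + 14.01 + 3(16.00) = 63.018 g/mol.
n(N2O5) = 133.455 g / 108.02 g/mol = 1.23547 mol.
From the equation the N2O5:HNO3 mole ratio is 1:2, so n(HNO3) = 1.23547 × 2/1 = 2.47093 mol.
Mass of HNO3 = 2.47093 mol × 63.018 g/mol = 155.713 g.
Actual mass collected = 155.713 g × 0.885 = 137.806 g.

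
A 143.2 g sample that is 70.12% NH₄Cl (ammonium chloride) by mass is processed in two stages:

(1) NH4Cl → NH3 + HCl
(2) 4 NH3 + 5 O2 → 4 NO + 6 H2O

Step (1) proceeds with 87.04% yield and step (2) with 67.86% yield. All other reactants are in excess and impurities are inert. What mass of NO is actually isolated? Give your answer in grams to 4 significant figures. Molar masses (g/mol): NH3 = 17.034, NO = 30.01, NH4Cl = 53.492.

33.27 g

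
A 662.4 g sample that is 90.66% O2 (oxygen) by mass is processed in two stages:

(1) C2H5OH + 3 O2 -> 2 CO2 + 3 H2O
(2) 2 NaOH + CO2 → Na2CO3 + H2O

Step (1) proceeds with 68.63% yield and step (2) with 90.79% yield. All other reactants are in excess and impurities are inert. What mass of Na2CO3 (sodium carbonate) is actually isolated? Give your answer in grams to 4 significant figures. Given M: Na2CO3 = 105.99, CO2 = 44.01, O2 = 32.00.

826.3 g

Pure O2 = 662.4 × 0.9066 = 600.53 g.
n(O2) = 600.53 / 32.00 = 18.767 mol.
Step 1 (O2:CO2 = 3:2): theoretical n(CO2) = 12.511 mol; at 68.63% yield, n(CO2) = 8.5864 mol.
Step 2 (CO2:Na2CO3 = 1:1): theoretical n(Na2CO3) = 8.5864 mol, so theoretical mass = 8.5864 × 105.99 = 910.07 g.
At 90.79% yield, actual mass of Na2CO3 = 910.07 × 0.9079 = 826.25 g.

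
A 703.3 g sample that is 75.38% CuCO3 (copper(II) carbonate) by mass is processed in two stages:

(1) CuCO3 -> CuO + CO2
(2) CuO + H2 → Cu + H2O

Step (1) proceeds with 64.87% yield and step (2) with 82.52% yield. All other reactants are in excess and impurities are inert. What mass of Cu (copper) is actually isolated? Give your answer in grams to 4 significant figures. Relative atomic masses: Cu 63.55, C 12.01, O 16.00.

Pure CuCO3 = 703.3 × 0.7538 = 530.15 g.
M(CuCO3) = 63.55 + 12.01 + 3(16.00) = 123.56 g/mol.
M(Cu) = 63.55 g/mol.
n(CuCO3) = 530.15 / 123.56 = 4.2906 mol.
Step 1 (CuCO3:CuO = 1:1): theoretical n(CuO) = 4.2906 mol; at 64.87% yield, n(CuO) = 2.7833 mol.
Step 2 (CuO:Cu = 1:1): theoretical n(Cu) = 2.7833 mol, so theoretical mass = 2.7833 × 63.55 = 176.88 g.
At 82.52% yield, actual mass of Cu = 176.88 × 0.8252 = 145.96 g.

146.0 g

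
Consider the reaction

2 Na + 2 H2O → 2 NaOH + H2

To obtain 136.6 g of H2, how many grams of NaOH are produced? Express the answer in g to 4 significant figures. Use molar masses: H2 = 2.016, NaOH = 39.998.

5420 g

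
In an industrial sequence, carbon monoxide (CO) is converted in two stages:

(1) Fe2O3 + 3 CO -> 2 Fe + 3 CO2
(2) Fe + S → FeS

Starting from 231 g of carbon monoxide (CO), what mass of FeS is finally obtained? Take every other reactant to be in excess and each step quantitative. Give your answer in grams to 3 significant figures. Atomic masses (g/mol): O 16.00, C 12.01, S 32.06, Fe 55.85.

483 g

M(CO) = 12.01 + 16.00 = 28.01 g/mol.
M(FeS) = 55.85 + 32.06 = 87.91 g/mol.
n(CO) = 231.0 / 28.01 = 8.247 mol.
Step 1 gives a 3:2 ratio of CO to Fe, so n(Fe) = 5.498 mol.
In step 2 the Fe:FeS ratio is 1:1, so n(FeS) = 5.498 mol.
Mass of FeS = 5.498 × 87.91 = 483.3 g.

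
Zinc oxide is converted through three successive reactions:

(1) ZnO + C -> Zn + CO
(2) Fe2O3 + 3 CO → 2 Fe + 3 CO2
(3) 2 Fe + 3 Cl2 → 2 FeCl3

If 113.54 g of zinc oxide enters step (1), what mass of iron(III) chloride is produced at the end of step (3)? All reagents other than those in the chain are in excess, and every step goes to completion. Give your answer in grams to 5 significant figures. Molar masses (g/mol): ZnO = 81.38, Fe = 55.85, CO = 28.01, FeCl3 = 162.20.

n(ZnO) = 113.54 / 81.38 = 1.39518 mol.
Reaction (1): ZnO→CO ratio 1:1 ⇒ n(CO) = 1.39518 mol.
Reaction (2): CO→Fe ratio 3:2 ⇒ n(Fe) = 0.930122 mol.
Reaction (3): Fe→FeCl3 ratio 2:2 ⇒ n(FeCl3) = 0.930122 mol.
Mass of FeCl3 = 0.930122 × 162.20 = 150.866 g.

150.87 g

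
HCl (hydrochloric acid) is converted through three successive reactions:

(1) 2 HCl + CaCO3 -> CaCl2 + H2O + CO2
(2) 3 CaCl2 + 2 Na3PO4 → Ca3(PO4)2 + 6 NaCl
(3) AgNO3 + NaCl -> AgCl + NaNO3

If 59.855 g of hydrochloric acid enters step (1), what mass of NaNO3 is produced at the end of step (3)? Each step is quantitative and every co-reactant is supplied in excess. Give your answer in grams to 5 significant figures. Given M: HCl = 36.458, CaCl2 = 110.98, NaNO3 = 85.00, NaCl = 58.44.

n(HCl) = 59.855 / 36.458 = 1.64175 mol.
Reaction (1): HCl→CaCl2 ratio 2:1 ⇒ n(CaCl2) = 0.820876 mol.
Reaction (2): CaCl2→NaCl ratio 3:6 ⇒ n(NaCl) = 1.64175 mol.
Reaction (3): NaCl→NaNO3 ratio 1:1 ⇒ n(NaNO3) = 1.64175 mol.
Mass of NaNO3 = 1.64175 × 85.00 = 139.549 g.

139.55 g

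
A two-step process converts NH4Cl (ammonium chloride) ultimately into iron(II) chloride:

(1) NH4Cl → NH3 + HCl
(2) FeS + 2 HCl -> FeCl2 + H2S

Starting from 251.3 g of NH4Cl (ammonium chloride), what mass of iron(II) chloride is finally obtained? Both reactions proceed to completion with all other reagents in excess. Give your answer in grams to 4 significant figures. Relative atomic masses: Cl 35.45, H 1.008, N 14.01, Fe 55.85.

M(NH4Cl) = 14.01 + 4(1.008) + 35.45 = 53.492 g/mol.
M(FeCl2) = 55.85 + 2(35.45) = 126.75 g/mol.
n(NH4Cl) = 251.30 / 53.492 = 4.6979 mol.
Step 1 gives a 1:1 ratio of NH4Cl to HCl, so n(HCl) = 4.6979 mol.
In step 2 the HCl:FeCl2 ratio is 2:1, so n(FeCl2) = 2.3489 mol.
Mass of FeCl2 = 2.3489 × 126.75 = 297.73 g.

297.7 g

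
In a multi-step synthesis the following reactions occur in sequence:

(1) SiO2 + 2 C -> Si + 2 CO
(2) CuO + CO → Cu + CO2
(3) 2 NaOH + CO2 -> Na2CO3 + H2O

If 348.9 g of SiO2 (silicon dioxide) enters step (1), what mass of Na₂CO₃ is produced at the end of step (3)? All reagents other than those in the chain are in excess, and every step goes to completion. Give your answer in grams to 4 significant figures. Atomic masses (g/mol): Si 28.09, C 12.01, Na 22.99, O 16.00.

1231 g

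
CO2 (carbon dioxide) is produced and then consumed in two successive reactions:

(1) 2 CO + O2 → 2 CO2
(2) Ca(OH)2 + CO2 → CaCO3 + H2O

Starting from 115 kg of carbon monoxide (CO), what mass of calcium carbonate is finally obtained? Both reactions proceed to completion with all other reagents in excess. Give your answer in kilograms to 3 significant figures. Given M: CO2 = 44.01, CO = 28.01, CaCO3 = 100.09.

411 kg

115 kg = 115000 g.
n(CO) = 115000 / 28.01 = 4106 mol.
Step 1 gives a 2:2 ratio of CO to CO2, so n(CO2) = 4106 mol.
In step 2 the CO2:CaCO3 ratio is 1:1, so n(CaCO3) = 4106 mol.
Mass of CaCO3 = 4106 × 100.09 = 410900 g = 411 kg.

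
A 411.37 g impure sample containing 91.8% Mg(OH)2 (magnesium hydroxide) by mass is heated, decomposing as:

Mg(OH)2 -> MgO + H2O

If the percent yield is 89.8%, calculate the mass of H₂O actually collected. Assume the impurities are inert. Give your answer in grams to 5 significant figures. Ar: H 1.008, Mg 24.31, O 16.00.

104.75 g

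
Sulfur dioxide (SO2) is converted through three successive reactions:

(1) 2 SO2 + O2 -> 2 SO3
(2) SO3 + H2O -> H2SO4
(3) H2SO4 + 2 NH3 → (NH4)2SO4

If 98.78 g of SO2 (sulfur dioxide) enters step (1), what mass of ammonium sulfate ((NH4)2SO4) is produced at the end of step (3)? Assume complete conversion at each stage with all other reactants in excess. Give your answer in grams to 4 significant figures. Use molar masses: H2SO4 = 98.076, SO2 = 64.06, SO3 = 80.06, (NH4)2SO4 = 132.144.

n(SO2) = 98.78 / 64.06 = 1.5420 mol.
Reaction (1): SO2→SO3 ratio 2:2 ⇒ n(SO3) = 1.5420 mol.
Reaction (2): SO3→H2SO4 ratio 1:1 ⇒ n(H2SO4) = 1.5420 mol.
Reaction (3): H2SO4→(NH4)2SO4 ratio 1:1 ⇒ n((NH4)2SO4) = 1.5420 mol.
Mass of (NH4)2SO4 = 1.5420 × 132.144 = 203.76 g.

203.8 g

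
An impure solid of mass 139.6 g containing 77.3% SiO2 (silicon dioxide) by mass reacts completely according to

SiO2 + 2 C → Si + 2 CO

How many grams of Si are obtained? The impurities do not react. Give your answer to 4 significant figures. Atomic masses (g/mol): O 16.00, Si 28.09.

50.44 g

Mass of pure SiO2 = 139.6 g × 0.773 = 107.91 g.
M(SiO2) = 28.09 + 2(16.00) = 60.09 g/mol.
M(Si) = 28.09 g/mol.
n(SiO2) = 107.91 g / 60.09 g/mol = 1.7958 mol.
From the equation the SiO2:Si mole ratio is 1:1, so n(Si) = 1.7958 × 1/1 = 1.7958 mol.
Mass of Si = 1.7958 mol × 28.09 g/mol = 50.445 g.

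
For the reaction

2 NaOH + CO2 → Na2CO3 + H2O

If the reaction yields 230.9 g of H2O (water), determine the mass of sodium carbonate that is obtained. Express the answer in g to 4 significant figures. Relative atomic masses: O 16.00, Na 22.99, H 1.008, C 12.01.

1358 g

M(H2O) = 2(1.008) + 16.00 = 18.016 g/mol.
M(Na2CO3) = 2(22.99) + 12.01 + 3(16.00) = 105.99 g/mol.
n(H2O) = 230.90 g / 18.016 g/mol = 12.816 mol.
From the equation the H2O:Na2CO3 mole ratio is 1:1, so n(Na2CO3) = 12.816 × 1/1 = 12.816 mol.
Mass of Na2CO3 = 12.816 mol × 105.99 g/mol = 1358.4 g.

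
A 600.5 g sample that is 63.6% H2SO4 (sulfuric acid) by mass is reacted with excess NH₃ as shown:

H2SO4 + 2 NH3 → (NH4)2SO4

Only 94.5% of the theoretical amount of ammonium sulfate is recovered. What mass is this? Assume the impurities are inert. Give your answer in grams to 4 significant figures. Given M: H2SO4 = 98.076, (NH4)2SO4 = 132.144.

Pure H2SO4 available = 600.5 g × 0.636 = 381.92 g.
n(H2SO4) = 381.92 g / 98.076 g/mol = 3.8941 mol.
From the equation the H2SO4:(NH4)2SO4 mole ratio is 1:1, so n((NH4)2SO4) = 3.8941 × 1/1 = 3.8941 mol.
Mass of (NH4)2SO4 = 3.8941 mol × 132.144 g/mol = 514.58 g.
Actual mass collected = 514.58 g × 0.945 = 486.28 g.

486.3 g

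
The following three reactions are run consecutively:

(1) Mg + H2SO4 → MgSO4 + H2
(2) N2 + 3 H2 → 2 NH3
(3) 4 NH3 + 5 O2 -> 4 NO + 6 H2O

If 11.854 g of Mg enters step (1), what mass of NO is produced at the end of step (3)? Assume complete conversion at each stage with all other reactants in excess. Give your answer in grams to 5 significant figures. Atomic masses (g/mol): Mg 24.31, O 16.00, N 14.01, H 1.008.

9.7556 g

M(Mg) = 24.31 g/mol.
M(NO) = 14.01 + 16.00 = 30.01 g/mol.
n(Mg) = 11.854 / 24.31 = 0.487618 mol.
Reaction (1): Mg→H2 ratio 1:1 ⇒ n(H2) = 0.487618 mol.
Reaction (2): H2→NH3 ratio 3:2 ⇒ n(NH3) = 0.325079 mol.
Reaction (3): NH3→NO ratio 4:4 ⇒ n(NO) = 0.325079 mol.
Mass of NO = 0.325079 × 30.01 = 9.75562 g.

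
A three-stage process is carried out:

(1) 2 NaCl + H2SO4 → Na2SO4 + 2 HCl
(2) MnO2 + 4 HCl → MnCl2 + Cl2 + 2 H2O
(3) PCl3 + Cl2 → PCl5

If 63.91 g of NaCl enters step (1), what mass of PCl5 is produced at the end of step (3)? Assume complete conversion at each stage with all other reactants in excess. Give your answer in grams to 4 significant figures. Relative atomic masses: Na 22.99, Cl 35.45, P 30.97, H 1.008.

56.93 g

M(NaCl) = 22.99 + 35.45 = 58.44 g/mol.
M(PCl5) = 30.97 + 5(35.45) = 208.22 g/mol.
n(NaCl) = 63.91 / 58.44 = 1.0936 mol.
Reaction (1): NaCl→HCl ratio 2:2 ⇒ n(HCl) = 1.0936 mol.
Reaction (2): HCl→Cl2 ratio 4:1 ⇒ n(Cl2) = 0.27340 mol.
Reaction (3): Cl2→PCl5 ratio 1:1 ⇒ n(PCl5) = 0.27340 mol.
Mass of PCl5 = 0.27340 × 208.22 = 56.927 g.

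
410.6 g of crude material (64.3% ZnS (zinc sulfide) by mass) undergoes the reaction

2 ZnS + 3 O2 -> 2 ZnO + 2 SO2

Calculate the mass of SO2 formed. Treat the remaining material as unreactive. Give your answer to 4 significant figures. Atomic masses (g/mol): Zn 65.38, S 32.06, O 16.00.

173.6 g

Mass of pure ZnS = 410.6 g × 0.643 = 264.02 g.
M(ZnS) = 65.38 + 32.06 = 97.44 g/mol.
M(SO2) = 32.06 + 2(16.00) = 64.06 g/mol.
n(ZnS) = 264.02 g / 97.44 g/mol = 2.7095 mol.
From the equation the ZnS:SO2 mole ratio is 2:2, so n(SO2) = 2.7095 × 2/2 = 2.7095 mol.
Mass of SO2 = 2.7095 mol × 64.06 g/mol = 173.57 g.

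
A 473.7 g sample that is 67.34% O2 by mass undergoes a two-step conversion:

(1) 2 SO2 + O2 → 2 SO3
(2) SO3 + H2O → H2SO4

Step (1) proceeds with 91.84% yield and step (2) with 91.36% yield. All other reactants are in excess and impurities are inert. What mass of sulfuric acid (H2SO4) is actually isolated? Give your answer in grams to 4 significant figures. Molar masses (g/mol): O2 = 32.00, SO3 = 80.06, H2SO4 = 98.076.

1641 g

Pure O2 = 473.7 × 0.6734 = 318.99 g.
n(O2) = 318.99 / 32.00 = 9.9684 mol.
Step 1 (O2:SO3 = 1:2): theoretical n(SO3) = 19.937 mol; at 91.84% yield, n(SO3) = 18.310 mol.
Step 2 (SO3:H2SO4 = 1:1): theoretical n(H2SO4) = 18.310 mol, so theoretical mass = 18.310 × 98.076 = 1795.8 g.
At 91.36% yield, actual mass of H2SO4 = 1795.8 × 0.9136 = 1640.6 g.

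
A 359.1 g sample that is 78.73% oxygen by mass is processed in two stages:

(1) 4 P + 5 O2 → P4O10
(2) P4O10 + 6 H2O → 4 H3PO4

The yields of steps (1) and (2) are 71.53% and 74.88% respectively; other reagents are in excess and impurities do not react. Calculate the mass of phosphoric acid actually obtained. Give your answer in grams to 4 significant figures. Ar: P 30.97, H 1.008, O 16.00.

371.0 g

Pure O2 = 359.1 × 0.7873 = 282.72 g.
M(O2) = 2(16.00) = 32.00 g/mol.
M(H3PO4) = 3(1.008) + 30.97 + 4(16.00) = 97.994 g/mol.
n(O2) = 282.72 / 32.00 = 8.8350 mol.
Step 1 (O2:P4O10 = 5:1): theoretical n(P4O10) = 1.7670 mol; at 71.53% yield, n(P4O10) = 1.2639 mol.
Step 2 (P4O10:H3PO4 = 1:4): theoretical n(H3PO4) = 5.0557 mol, so theoretical mass = 5.0557 × 97.994 = 495.43 g.
At 74.88% yield, actual mass of H3PO4 = 495.43 × 0.7488 = 370.98 g.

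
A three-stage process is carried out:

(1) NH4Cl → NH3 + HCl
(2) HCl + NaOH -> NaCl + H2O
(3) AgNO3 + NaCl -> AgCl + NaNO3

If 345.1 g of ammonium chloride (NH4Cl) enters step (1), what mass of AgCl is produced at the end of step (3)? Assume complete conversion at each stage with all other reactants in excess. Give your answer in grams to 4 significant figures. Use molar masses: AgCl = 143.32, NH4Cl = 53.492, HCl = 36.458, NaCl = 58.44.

n(NH4Cl) = 345.1 / 53.492 = 6.4514 mol.
Reaction (1): NH4Cl→HCl ratio 1:1 ⇒ n(HCl) = 6.4514 mol.
Reaction (2): HCl→NaCl ratio 1:1 ⇒ n(NaCl) = 6.4514 mol.
Reaction (3): NaCl→AgCl ratio 1:1 ⇒ n(AgCl) = 6.4514 mol.
Mass of AgCl = 6.4514 × 143.32 = 924.62 g.

924.6 g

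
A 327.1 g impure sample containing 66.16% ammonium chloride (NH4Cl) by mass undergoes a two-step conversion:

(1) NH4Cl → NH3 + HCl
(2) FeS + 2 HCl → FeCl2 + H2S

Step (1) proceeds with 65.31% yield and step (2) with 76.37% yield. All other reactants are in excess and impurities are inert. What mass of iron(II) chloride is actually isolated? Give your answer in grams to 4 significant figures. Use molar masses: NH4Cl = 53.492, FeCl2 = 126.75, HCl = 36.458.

Pure NH4Cl = 327.1 × 0.6616 = 216.41 g.
n(NH4Cl) = 216.41 / 53.492 = 4.0456 mol.
Step 1 (NH4Cl:HCl = 1:1): theoretical n(HCl) = 4.0456 mol; at 65.31% yield, n(HCl) = 2.6422 mol.
Step 2 (HCl:FeCl2 = 2:1): theoretical n(FeCl2) = 1.3211 mol, so theoretical mass = 1.3211 × 126.75 = 167.45 g.
At 76.37% yield, actual mass of FeCl2 = 167.45 × 0.7637 = 127.88 g.

127.9 g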